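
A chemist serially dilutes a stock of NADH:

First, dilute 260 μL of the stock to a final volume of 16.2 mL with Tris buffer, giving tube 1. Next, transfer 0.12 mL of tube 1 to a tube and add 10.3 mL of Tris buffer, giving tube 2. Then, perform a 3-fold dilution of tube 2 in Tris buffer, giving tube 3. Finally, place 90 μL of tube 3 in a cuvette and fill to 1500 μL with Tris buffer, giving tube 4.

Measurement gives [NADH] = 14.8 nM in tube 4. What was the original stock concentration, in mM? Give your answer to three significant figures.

4.00 mM

Step 1: 260 μL brought to 16.2 mL → factor 16200/260 = 62.308
Step 2: 0.12 mL + 10.3 mL = 10.42 mL total → factor 10.42/0.12 = 86.833
Step 3: 3-fold → factor 3
Step 4: 90 μL brought to 1500 μL → factor 1500/90 = 16.667
Overall dilution factor = 62.308 × 86.833 × 3 × 16.667 = 2.7052 × 10^5
Stock = 14.8 nM × 2.7052 × 10^5 = 4.004 × 10^6 nM = 4.00 mM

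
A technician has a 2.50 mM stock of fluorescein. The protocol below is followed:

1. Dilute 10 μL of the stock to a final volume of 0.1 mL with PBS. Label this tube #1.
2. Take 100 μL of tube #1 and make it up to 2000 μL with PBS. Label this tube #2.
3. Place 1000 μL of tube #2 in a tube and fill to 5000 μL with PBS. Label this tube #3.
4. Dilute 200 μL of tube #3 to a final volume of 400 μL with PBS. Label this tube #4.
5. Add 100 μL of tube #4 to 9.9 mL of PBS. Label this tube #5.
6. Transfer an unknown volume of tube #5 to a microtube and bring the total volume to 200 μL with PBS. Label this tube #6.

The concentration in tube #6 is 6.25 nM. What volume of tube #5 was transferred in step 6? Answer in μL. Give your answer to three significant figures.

Step 1: 10 μL brought to 0.1 mL → factor 100/10 = 10
Step 2: 100 μL brought to 2000 μL → factor 2000/100 = 20
Step 3: 1000 μL brought to 5000 μL → factor 5000/1000 = 5
Step 4: 200 μL brought to 400 μL → factor 400/200 = 2
Step 5: 100 μL + 9.9 mL = 10000 μL total → factor 10000/100 = 100
Step 6: v brought to 200 μL → factor = 200 μL/v
Product of known-step factors = 2 × 10^5
Overall factor = 2.50 mM / (6.25 nM) = 4 × 10^5
Step-6 factor = 4 × 10^5 / 2 × 10^5 = 2
v = 200 μL / 2 = 100 μL

100 μL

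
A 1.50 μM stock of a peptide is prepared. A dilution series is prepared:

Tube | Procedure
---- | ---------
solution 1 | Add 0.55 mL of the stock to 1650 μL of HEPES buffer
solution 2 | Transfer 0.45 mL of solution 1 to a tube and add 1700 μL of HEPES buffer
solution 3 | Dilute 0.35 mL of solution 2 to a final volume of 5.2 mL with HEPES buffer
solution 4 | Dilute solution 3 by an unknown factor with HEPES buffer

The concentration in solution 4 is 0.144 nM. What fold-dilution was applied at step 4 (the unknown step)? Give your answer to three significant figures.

Step 1: 0.55 mL + 1650 μL = 2.2 mL total → factor 2.2/0.55 = 4
Step 2: 0.45 mL + 1700 μL = 2.15 mL total → factor 2.15/0.45 = 4.7778
Step 3: 0.35 mL brought to 5.2 mL → factor 5.2/0.35 = 14.857
Step 4: unknown factor x
Product of known-step factors = 283.94
Overall factor = 1.50 μM / (0.144 nM) = 10417
x = 10417 / 283.94 = 36.7

36.7-fold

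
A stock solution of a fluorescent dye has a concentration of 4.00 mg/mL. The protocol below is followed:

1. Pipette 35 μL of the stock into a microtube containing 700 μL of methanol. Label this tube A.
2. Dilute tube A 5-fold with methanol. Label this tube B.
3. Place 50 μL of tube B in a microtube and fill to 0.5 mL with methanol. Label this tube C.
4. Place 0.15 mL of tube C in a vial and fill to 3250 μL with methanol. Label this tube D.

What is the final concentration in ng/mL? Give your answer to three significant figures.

Step 1: 35 μL + 700 μL = 735 μL total → factor 735/35 = 21
Step 2: 5-fold → factor 5
Step 3: 50 μL brought to 0.5 mL → factor 500/50 = 10
Step 4: 0.15 mL brought to 3250 μL → factor 3.25/0.15 = 21.667
Overall dilution factor = 21 × 5 × 10 × 21.667 = 22750
Final = 4.00 mg/mL / 22750 = 0.0001758 mg/mL = 176 ng/mL

176 ng/mL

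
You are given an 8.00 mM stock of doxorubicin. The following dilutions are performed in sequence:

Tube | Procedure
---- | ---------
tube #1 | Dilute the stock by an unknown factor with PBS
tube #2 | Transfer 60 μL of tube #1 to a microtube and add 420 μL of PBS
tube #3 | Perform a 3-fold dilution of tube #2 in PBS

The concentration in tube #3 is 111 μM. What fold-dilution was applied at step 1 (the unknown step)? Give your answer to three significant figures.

3.00-fold

Step 1: unknown factor x
Step 2: 60 μL + 420 μL = 480 μL total → factor 480/60 = 8
Step 3: 3-fold → factor 3
Product of known-step factors = 24
Overall factor = 8.00 mM / (111 μM) = 72.072
x = 72.072 / 24 = 3.00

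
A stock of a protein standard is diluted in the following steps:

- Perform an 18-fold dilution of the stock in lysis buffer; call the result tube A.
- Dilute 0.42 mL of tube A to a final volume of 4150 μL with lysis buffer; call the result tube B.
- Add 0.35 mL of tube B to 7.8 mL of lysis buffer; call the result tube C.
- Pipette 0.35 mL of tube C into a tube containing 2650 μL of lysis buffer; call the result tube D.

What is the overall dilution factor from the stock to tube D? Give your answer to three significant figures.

3.55 × 10^4

Step 1: 18-fold → factor 18
Step 2: 0.42 mL brought to 4150 μL → factor 4.15/0.42 = 9.881
Step 3: 0.35 mL + 7.8 mL = 8.15 mL total → factor 8.15/0.35 = 23.286
Step 4: 0.35 mL + 2650 μL = 3 mL total → factor 3/0.35 = 8.5714
Overall dilution factor = 18 × 9.881 × 23.286 × 8.5714 = 35499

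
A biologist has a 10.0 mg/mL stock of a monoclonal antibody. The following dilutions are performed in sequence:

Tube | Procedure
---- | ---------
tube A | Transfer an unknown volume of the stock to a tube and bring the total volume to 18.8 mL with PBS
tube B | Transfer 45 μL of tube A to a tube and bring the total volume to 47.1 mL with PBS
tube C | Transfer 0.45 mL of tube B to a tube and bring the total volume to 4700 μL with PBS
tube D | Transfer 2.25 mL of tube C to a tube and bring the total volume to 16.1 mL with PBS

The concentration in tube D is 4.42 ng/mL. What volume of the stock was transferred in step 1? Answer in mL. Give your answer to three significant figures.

Step 1: v brought to 18.8 mL → factor = 18.8 mL/v
Step 2: 45 μL brought to 47.1 mL → factor 47100/45 = 1046.7
Step 3: 0.45 mL brought to 4700 μL → factor 4.7/0.45 = 10.444
Step 4: 2.25 mL brought to 16.1 mL → factor 16.1/2.25 = 7.1556
Product of known-step factors = 78223
Overall factor = 10.0 mg/mL / (4.42 ng/mL) = 2.2624 × 10^6
Step-1 factor = 2.2624 × 10^6 / 78223 = 28.923
v = 18.8 mL / 28.923 = 0.650 mL

0.650 mL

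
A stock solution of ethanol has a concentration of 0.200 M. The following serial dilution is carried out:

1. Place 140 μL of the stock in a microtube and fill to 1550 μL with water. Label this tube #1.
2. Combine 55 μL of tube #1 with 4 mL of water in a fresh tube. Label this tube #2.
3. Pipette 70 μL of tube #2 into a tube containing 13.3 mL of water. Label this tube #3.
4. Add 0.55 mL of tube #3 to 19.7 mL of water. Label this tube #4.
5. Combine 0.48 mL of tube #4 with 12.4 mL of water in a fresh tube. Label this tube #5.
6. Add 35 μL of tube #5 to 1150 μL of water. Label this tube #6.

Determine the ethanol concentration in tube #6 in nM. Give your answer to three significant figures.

0.0384 nM

Step 1: 140 μL brought to 1550 μL → factor 1550/140 = 11.071
Step 2: 55 μL + 4 mL = 4055 μL total → factor 4055/55 = 73.727
Step 3: 70 μL + 13.3 mL = 13370 μL total → factor 13370/70 = 191
Step 4: 0.55 mL + 19.7 mL = 20.25 mL total → factor 20.25/0.55 = 36.818
Step 5: 0.48 mL + 12.4 mL = 12.88 mL total → factor 12.88/0.48 = 26.833
Step 6: 35 μL + 1150 μL = 1185 μL total → factor 1185/35 = 33.857
Overall dilution factor = 11.071 × 73.727 × 191 × 36.818 × 26.833 × 33.857 = 5.215 × 10^9
Final = 0.200 M / 5.215 × 10^9 = 3.835 × 10^-11 M = 0.0384 nM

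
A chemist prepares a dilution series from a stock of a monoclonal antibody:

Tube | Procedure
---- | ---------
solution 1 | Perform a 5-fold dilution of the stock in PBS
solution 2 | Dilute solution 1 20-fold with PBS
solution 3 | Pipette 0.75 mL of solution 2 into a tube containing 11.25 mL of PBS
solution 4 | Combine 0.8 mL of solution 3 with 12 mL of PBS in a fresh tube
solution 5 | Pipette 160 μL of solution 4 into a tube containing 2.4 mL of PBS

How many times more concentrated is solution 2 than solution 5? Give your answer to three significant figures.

4.10 × 10^3

Step 1: 5-fold → factor 5
Step 2: 20-fold → factor 20
Step 3: 0.75 mL + 11.25 mL = 12 mL total → factor 12/0.75 = 16
Step 4: 0.8 mL + 12 mL = 12.8 mL total → factor 12.8/0.8 = 16
Step 5: 160 μL + 2.4 mL = 2560 μL total → factor 2560/160 = 16
Dilution factor to solution 2 = 100; to solution 5 = 4.096 × 10^5
[solution 2]/[solution 5] = (factor to solution 5)/(factor to solution 2) = 4.096 × 10^5/100 = 4.10 × 10^3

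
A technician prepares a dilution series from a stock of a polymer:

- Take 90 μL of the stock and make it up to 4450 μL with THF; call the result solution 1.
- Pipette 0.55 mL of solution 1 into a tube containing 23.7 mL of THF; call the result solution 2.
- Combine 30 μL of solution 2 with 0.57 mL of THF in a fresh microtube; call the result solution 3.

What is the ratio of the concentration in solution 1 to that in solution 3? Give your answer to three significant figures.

Step 1: 90 μL brought to 4450 μL → factor 4450/90 = 49.444
Step 2: 0.55 mL + 23.7 mL = 24.25 mL total → factor 24.25/0.55 = 44.091
Step 3: 30 μL + 0.57 mL = 600 μL total → factor 600/30 = 20
Dilution factor to solution 1 = 49.444; to solution 3 = 43601
[solution 1]/[solution 3] = (factor to solution 3)/(factor to solution 1) = 43601/49.444 = 882

882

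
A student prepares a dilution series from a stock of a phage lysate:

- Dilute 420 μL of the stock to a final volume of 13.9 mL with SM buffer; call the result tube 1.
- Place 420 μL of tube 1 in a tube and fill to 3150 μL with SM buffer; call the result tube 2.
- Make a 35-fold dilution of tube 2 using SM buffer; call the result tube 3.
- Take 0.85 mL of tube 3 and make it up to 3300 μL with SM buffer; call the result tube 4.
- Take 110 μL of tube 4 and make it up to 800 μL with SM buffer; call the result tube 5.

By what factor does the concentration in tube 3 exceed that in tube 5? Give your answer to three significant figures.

Step 1: 420 μL brought to 13.9 mL → factor 13900/420 = 33.095
Step 2: 420 μL brought to 3150 μL → factor 3150/420 = 7.5
Step 3: 35-fold → factor 35
Step 4: 0.85 mL brought to 3300 μL → factor 3.3/0.85 = 3.8824
Step 5: 110 μL brought to 800 μL → factor 800/110 = 7.2727
Dilution factor to tube 3 = 8687.5; to tube 5 = 2.4529 × 10^5
[tube 3]/[tube 5] = (factor to tube 5)/(factor to tube 3) = 2.4529 × 10^5/8687.5 = 28.2

28.2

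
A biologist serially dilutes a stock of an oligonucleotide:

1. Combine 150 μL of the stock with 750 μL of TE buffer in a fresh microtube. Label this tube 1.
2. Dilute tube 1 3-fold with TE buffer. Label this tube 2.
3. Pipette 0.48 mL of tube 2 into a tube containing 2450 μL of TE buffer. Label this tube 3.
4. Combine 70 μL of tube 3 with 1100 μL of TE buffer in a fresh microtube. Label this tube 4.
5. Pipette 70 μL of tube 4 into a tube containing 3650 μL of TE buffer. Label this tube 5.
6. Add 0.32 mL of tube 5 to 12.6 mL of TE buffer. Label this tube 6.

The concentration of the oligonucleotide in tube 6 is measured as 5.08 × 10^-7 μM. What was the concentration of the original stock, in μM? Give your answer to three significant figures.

Step 1: 150 μL + 750 μL = 900 μL total → factor 900/150 = 6
Step 2: 3-fold → factor 3
Step 3: 0.48 mL + 2450 μL = 2.93 mL total → factor 2.93/0.48 = 6.1042
Step 4: 70 μL + 1100 μL = 1170 μL total → factor 1170/70 = 16.714
Step 5: 70 μL + 3650 μL = 3720 μL total → factor 3720/70 = 53.143
Step 6: 0.32 mL + 12.6 mL = 12.92 mL total → factor 12.92/0.32 = 40.375
Overall dilution factor = 6 × 3 × 6.1042 × 16.714 × 53.143 × 40.375 = 3.9404 × 10^6
Stock = 5.08 × 10^-7 μM × 3.9404 × 10^6 = 2.00 μM

2.00 μM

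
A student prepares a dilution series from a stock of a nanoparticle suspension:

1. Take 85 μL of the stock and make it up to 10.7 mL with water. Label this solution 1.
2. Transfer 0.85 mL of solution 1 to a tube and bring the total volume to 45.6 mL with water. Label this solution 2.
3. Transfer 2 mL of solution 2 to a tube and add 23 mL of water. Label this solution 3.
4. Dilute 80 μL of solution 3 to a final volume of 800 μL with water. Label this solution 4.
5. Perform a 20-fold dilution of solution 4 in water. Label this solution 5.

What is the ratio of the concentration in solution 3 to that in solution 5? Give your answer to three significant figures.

Step 1: 85 μL brought to 10.7 mL → factor 10700/85 = 125.88
Step 2: 0.85 mL brought to 45.6 mL → factor 45.6/0.85 = 53.647
Step 3: 2 mL + 23 mL = 25 mL total → factor 25/2 = 12.5
Step 4: 80 μL brought to 800 μL → factor 800/80 = 10
Step 5: 20-fold → factor 20
Dilution factor to solution 3 = 84415; to solution 5 = 1.6883 × 10^7
[solution 3]/[solution 5] = (factor to solution 5)/(factor to solution 3) = 1.6883 × 10^7/84415 = 200

200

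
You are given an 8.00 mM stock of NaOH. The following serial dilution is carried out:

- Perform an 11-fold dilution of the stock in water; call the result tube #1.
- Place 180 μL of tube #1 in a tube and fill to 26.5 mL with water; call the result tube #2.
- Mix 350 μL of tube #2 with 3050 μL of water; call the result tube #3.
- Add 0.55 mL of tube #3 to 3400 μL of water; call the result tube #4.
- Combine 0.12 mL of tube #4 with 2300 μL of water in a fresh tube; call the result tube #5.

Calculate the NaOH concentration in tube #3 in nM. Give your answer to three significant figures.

509 nM

Step 1: 11-fold → factor 11
Step 2: 180 μL brought to 26.5 mL → factor 26500/180 = 147.22
Step 3: 350 μL + 3050 μL = 3400 μL total → factor 3400/350 = 9.7143
Dilution factor through tube #3 = 11 × 147.22 × 9.7143 = 15732
[tube #3] = 8.00 mM / 15732 = 0.0005085 mM = 509 nM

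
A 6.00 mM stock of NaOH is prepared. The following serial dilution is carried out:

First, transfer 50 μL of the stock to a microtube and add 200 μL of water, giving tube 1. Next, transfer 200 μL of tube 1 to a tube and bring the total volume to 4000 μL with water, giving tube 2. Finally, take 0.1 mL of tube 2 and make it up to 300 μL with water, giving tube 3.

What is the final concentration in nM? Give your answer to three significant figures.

Step 1: 50 μL + 200 μL = 250 μL total → factor 250/50 = 5
Step 2: 200 μL brought to 4000 μL → factor 4000/200 = 20
Step 3: 0.1 mL brought to 300 μL → factor 0.3/0.1 = 3
Overall dilution factor = 5 × 20 × 3 = 300
Final = 6.00 mM / 300 = 0.02000 mM = 2.00 × 10^4 nM

2.00 × 10^4 nM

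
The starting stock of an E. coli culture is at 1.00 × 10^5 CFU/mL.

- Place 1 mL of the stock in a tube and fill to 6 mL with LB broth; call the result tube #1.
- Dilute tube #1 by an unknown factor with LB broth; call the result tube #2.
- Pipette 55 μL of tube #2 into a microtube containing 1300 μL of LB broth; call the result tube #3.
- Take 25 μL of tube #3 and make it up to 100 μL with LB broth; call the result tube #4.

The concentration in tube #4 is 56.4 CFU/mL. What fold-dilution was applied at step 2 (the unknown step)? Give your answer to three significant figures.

Step 1: 1 mL brought to 6 mL → factor 6/1 = 6
Step 2: unknown factor x
Step 3: 55 μL + 1300 μL = 1355 μL total → factor 1355/55 = 24.636
Step 4: 25 μL brought to 100 μL → factor 100/25 = 4
Product of known-step factors = 591.27
Overall factor = 1.00 × 10^5 CFU/mL / (56.4 CFU/mL) = 1773
x = 1773 / 591.27 = 3.00

3.00-fold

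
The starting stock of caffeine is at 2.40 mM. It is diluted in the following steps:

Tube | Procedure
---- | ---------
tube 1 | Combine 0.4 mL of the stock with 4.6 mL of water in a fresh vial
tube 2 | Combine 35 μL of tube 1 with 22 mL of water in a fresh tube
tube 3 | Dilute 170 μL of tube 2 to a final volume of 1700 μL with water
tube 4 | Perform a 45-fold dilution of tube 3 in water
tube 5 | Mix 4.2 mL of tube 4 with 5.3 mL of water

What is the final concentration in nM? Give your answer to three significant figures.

Step 1: 0.4 mL + 4.6 mL = 5 mL total → factor 5/0.4 = 12.5
Step 2: 35 μL + 22 mL = 22035 μL total → factor 22035/35 = 629.57
Step 3: 170 μL brought to 1700 μL → factor 1700/170 = 10
Step 4: 45-fold → factor 45
Step 5: 4.2 mL + 5.3 mL = 9.5 mL total → factor 9.5/4.2 = 2.2619
Overall dilution factor = 12.5 × 629.57 × 10 × 45 × 2.2619 = 8.0102 × 10^6
Final = 2.40 mM / 8.0102 × 10^6 = 2.996 × 10^-7 mM = 0.300 nM

0.300 nM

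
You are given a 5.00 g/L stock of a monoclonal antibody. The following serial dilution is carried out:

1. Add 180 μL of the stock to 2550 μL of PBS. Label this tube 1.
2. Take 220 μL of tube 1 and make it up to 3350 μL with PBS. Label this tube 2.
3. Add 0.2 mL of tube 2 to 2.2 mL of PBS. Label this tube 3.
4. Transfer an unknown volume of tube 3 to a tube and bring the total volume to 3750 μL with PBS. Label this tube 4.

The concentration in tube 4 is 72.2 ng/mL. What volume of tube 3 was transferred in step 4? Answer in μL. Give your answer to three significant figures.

Step 1: 180 μL + 2550 μL = 2730 μL total → factor 2730/180 = 15.167
Step 2: 220 μL brought to 3350 μL → factor 3350/220 = 15.227
Step 3: 0.2 mL + 2.2 mL = 2.4 mL total → factor 2.4/0.2 = 12
Step 4: v brought to 3750 μL → factor = 3750 μL/v
Product of known-step factors = 2771.4
Overall factor = 5.00 g/L / (72.2 ng/mL) = 69252
Step-4 factor = 69252 / 2771.4 = 24.988
v = 3750 μL / 24.988 = 150 μL

150 μL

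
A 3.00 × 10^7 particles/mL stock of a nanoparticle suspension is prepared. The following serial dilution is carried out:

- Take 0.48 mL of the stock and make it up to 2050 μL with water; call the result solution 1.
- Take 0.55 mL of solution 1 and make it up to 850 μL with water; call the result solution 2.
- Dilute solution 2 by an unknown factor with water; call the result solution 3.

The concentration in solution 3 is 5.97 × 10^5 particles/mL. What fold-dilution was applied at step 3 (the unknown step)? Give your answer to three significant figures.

7.61-fold

Step 1: 0.48 mL brought to 2050 μL → factor 2.05/0.48 = 4.2708
Step 2: 0.55 mL brought to 850 μL → factor 0.85/0.55 = 1.5455
Step 3: unknown factor x
Product of known-step factors = 6.6004
Overall factor = 3.00 × 10^7 particles/mL / (5.97 × 10^5 particles/mL) = 50.251
x = 50.251 / 6.6004 = 7.61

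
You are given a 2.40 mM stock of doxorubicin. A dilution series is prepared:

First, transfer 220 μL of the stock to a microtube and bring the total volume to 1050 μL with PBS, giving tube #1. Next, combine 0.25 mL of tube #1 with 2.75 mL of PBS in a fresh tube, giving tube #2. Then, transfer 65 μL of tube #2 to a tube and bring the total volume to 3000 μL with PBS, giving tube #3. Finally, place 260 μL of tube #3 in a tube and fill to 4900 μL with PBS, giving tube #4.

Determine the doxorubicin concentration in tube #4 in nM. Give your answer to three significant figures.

Step 1: 220 μL brought to 1050 μL → factor 1050/220 = 4.7727
Step 2: 0.25 mL + 2.75 mL = 3 mL total → factor 3/0.25 = 12
Step 3: 65 μL brought to 3000 μL → factor 3000/65 = 46.154
Step 4: 260 μL brought to 4900 μL → factor 4900/260 = 18.846
Overall dilution factor = 4.7727 × 12 × 46.154 × 18.846 = 49817
Final = 2.40 mM / 49817 = 4.818 × 10^-5 mM = 48.2 nM

48.2 nM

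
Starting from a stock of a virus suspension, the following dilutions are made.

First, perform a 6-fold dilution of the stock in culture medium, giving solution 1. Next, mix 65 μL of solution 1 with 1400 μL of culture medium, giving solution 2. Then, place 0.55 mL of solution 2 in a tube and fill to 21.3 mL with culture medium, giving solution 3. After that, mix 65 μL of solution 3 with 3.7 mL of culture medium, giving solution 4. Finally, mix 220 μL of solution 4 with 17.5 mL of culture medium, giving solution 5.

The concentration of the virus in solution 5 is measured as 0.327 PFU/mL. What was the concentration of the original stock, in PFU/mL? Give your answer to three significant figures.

Step 1: 6-fold → factor 6
Step 2: 65 μL + 1400 μL = 1465 μL total → factor 1465/65 = 22.538
Step 3: 0.55 mL brought to 21.3 mL → factor 21.3/0.55 = 38.727
Step 4: 65 μL + 3.7 mL = 3765 μL total → factor 3765/65 = 57.923
Step 5: 220 μL + 17.5 mL = 17720 μL total → factor 17720/220 = 80.545
Overall dilution factor = 6 × 22.538 × 38.727 × 57.923 × 80.545 = 2.4433 × 10^7
Stock = 0.327 PFU/mL × 2.4433 × 10^7 = 7.99 × 10^6 PFU/mL

7.99 × 10^6 PFU/mL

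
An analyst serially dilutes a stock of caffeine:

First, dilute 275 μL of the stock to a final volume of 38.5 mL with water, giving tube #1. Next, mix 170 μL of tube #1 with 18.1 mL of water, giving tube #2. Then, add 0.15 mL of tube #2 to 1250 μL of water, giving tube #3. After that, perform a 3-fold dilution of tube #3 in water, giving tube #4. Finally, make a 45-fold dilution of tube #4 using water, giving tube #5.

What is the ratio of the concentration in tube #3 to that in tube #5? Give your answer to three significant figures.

135

Step 1: 275 μL brought to 38.5 mL → factor 38500/275 = 140
Step 2: 170 μL + 18.1 mL = 18270 μL total → factor 18270/170 = 107.47
Step 3: 0.15 mL + 1250 μL = 1.4 mL total → factor 1.4/0.15 = 9.3333
Step 4: 3-fold → factor 3
Step 5: 45-fold → factor 45
Dilution factor to tube #3 = 1.4043 × 10^5; to tube #5 = 1.8958 × 10^7
[tube #3]/[tube #5] = (factor to tube #5)/(factor to tube #3) = 1.8958 × 10^7/1.4043 × 10^5 = 135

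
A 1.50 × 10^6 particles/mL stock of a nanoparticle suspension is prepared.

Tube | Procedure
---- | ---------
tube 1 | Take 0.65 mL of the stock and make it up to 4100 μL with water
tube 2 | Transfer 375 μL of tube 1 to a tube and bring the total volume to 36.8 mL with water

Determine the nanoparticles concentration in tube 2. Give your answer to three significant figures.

2.42 × 10^3 particles/mL

Step 1: 0.65 mL brought to 4100 μL → factor 4.1/0.65 = 6.3077
Step 2: 375 μL brought to 36.8 mL → factor 36800/375 = 98.133
Overall dilution factor = 6.3077 × 98.133 = 618.99
Final = 1.50 × 10^6 particles/mL / 618.99 = 2.42 × 10^3 particles/mL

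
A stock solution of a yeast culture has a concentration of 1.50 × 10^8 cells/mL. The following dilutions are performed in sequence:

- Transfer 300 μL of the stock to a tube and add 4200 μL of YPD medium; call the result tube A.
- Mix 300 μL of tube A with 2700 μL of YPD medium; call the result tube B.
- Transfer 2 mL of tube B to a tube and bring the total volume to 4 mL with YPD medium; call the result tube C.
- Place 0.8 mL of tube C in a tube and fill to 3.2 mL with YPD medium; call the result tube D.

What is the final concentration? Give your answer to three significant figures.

Step 1: 300 μL + 4200 μL = 4500 μL total → factor 4500/300 = 15
Step 2: 300 μL + 2700 μL = 3000 μL total → factor 3000/300 = 10
Step 3: 2 mL brought to 4 mL → factor 4/2 = 2
Step 4: 0.8 mL brought to 3.2 mL → factor 3.2/0.8 = 4
Overall dilution factor = 15 × 10 × 2 × 4 = 1200
Final = 1.50 × 10^8 cells/mL / 1200 = 1.25 × 10^5 cells/mL

1.25 × 10^5 cells/mL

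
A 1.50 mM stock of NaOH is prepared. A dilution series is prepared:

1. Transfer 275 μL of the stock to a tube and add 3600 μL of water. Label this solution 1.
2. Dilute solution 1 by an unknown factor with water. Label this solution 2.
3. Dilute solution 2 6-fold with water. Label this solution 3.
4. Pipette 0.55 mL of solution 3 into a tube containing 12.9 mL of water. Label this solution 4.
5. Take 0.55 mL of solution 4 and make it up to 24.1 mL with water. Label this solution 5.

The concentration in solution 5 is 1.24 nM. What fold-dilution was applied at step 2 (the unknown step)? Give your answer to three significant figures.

13.4-fold

Step 1: 275 μL + 3600 μL = 3875 μL total → factor 3875/275 = 14.091
Step 2: unknown factor x
Step 3: 6-fold → factor 6
Step 4: 0.55 mL + 12.9 mL = 13.45 mL total → factor 13.45/0.55 = 24.455
Step 5: 0.55 mL brought to 24.1 mL → factor 24.1/0.55 = 43.818
Product of known-step factors = 90595
Overall factor = 1.50 mM / (1.24 nM) = 1.2097 × 10^6
x = 1.2097 × 10^6 / 90595 = 13.4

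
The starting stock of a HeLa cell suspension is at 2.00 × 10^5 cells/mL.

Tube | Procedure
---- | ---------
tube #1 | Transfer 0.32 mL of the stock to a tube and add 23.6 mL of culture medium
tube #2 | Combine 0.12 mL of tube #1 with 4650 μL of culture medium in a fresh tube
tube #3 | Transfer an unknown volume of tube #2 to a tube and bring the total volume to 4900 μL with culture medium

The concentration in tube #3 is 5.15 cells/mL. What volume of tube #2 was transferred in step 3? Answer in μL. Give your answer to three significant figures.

Step 1: 0.32 mL + 23.6 mL = 23.92 mL total → factor 23.92/0.32 = 74.75
Step 2: 0.12 mL + 4650 μL = 4.77 mL total → factor 4.77/0.12 = 39.75
Step 3: v brought to 4900 μL → factor = 4900 μL/v
Product of known-step factors = 2971.3
Overall factor = 2.00 × 10^5 cells/mL / (5.15 cells/mL) = 38835
Step-3 factor = 38835 / 2971.3 = 13.07
v = 4900 μL / 13.07 = 375 μL

375 μL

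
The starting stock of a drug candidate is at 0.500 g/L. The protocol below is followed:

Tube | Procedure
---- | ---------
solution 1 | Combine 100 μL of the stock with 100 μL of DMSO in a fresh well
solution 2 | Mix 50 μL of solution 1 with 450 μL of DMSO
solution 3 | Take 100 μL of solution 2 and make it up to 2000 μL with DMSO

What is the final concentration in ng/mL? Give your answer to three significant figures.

1.25 × 10^3 ng/mL

Step 1: 100 μL + 100 μL = 200 μL total → factor 200/100 = 2
Step 2: 50 μL + 450 μL = 500 μL total → factor 500/50 = 10
Step 3: 100 μL brought to 2000 μL → factor 2000/100 = 20
Overall dilution factor = 2 × 10 × 20 = 400
Final = 0.500 g/L / 400 = 0.001250 g/L = 1.25 × 10^3 ng/mL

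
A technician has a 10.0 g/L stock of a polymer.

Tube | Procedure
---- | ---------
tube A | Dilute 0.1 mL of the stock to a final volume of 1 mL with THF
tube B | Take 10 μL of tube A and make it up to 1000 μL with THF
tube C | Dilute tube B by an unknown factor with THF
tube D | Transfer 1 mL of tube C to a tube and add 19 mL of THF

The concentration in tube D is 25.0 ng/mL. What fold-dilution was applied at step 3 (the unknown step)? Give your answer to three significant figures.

Step 1: 0.1 mL brought to 1 mL → factor 1/0.1 = 10
Step 2: 10 μL brought to 1000 μL → factor 1000/10 = 100
Step 3: unknown factor x
Step 4: 1 mL + 19 mL = 20 mL total → factor 20/1 = 20
Product of known-step factors = 20000
Overall factor = 10.0 g/L / (25.0 ng/mL) = 4 × 10^5
x = 4 × 10^5 / 20000 = 20.0

20.0-fold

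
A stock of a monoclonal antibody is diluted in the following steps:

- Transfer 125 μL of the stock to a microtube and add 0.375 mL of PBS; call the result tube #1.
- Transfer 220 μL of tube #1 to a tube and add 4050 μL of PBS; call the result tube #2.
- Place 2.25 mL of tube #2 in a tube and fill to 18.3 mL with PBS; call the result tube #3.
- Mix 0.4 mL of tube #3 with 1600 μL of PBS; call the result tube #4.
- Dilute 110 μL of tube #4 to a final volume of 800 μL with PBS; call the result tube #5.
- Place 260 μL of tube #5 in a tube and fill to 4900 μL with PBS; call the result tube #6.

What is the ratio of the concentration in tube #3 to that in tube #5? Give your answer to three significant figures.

Step 1: 125 μL + 0.375 mL = 500 μL total → factor 500/125 = 4
Step 2: 220 μL + 4050 μL = 4270 μL total → factor 4270/220 = 19.409
Step 3: 2.25 mL brought to 18.3 mL → factor 18.3/2.25 = 8.1333
Step 4: 0.4 mL + 1600 μL = 2 mL total → factor 2/0.4 = 5
Step 5: 110 μL brought to 800 μL → factor 800/110 = 7.2727
Dilution factor to tube #3 = 631.44; to tube #5 = 22962
[tube #3]/[tube #5] = (factor to tube #5)/(factor to tube #3) = 22962/631.44 = 36.4

36.4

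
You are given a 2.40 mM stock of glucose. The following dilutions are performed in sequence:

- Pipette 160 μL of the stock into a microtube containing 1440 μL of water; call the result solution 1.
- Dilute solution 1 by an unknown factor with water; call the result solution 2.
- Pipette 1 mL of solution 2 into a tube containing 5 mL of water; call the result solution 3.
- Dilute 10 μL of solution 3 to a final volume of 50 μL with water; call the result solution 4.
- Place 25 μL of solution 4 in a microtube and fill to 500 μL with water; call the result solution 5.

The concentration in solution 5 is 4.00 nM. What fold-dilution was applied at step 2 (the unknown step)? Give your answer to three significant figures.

Step 1: 160 μL + 1440 μL = 1600 μL total → factor 1600/160 = 10
Step 2: unknown factor x
Step 3: 1 mL + 5 mL = 6 mL total → factor 6/1 = 6
Step 4: 10 μL brought to 50 μL → factor 50/10 = 5
Step 5: 25 μL brought to 500 μL → factor 500/25 = 20
Product of known-step factors = 6000
Overall factor = 2.40 mM / (4.00 nM) = 6 × 10^5
x = 6 × 10^5 / 6000 = 100

100-fold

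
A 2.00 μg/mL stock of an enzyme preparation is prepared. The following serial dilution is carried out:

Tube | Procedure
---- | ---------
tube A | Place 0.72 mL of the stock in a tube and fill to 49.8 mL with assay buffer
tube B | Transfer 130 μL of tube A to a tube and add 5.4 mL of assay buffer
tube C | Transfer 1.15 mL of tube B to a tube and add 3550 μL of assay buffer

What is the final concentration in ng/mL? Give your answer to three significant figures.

Step 1: 0.72 mL brought to 49.8 mL → factor 49.8/0.72 = 69.167
Step 2: 130 μL + 5.4 mL = 5530 μL total → factor 5530/130 = 42.538
Step 3: 1.15 mL + 3550 μL = 4.7 mL total → factor 4.7/1.15 = 4.087
Overall dilution factor = 69.167 × 42.538 × 4.087 = 12025
Final = 2.00 μg/mL / 12025 = 0.0001663 μg/mL = 0.166 ng/mL

0.166 ng/mL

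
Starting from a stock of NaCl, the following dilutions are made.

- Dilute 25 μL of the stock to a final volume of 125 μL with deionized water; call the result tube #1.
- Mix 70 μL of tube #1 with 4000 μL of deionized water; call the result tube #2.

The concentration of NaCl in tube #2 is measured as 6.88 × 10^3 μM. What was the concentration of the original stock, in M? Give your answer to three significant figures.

Step 1: 25 μL brought to 125 μL → factor 125/25 = 5
Step 2: 70 μL + 4000 μL = 4070 μL total → factor 4070/70 = 58.143
Overall dilution factor = 5 × 58.143 = 290.71
Stock = 6.88 × 10^3 μM × 290.71 = 2.000 × 10^6 μM = 2.00 M

2.00 M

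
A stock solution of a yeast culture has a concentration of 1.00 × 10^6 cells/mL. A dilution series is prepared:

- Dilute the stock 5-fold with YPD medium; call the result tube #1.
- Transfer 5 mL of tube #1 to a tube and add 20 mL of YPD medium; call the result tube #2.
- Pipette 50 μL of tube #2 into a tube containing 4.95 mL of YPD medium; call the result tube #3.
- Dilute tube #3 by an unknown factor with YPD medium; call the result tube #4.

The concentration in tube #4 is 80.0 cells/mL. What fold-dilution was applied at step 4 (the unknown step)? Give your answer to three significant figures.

Step 1: 5-fold → factor 5
Step 2: 5 mL + 20 mL = 25 mL total → factor 25/5 = 5
Step 3: 50 μL + 4.95 mL = 5000 μL total → factor 5000/50 = 100
Step 4: unknown factor x
Product of known-step factors = 2500
Overall factor = 1.00 × 10^6 cells/mL / (80.0 cells/mL) = 12500
x = 12500 / 2500 = 5.00

5.00-fold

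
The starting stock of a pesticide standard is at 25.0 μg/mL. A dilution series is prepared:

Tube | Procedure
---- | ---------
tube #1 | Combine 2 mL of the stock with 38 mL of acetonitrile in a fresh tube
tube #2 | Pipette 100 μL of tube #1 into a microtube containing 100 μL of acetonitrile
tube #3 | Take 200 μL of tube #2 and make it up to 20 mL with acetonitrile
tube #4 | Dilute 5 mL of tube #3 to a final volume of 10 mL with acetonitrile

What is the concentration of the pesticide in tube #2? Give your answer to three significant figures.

0.625 μg/mL

Step 1: 2 mL + 38 mL = 40 mL total → factor 40/2 = 20
Step 2: 100 μL + 100 μL = 200 μL total → factor 200/100 = 2
Dilution factor through tube #2 = 20 × 2 = 40
[tube #2] = 25.0 μg/mL / 40 = 0.625 μg/mL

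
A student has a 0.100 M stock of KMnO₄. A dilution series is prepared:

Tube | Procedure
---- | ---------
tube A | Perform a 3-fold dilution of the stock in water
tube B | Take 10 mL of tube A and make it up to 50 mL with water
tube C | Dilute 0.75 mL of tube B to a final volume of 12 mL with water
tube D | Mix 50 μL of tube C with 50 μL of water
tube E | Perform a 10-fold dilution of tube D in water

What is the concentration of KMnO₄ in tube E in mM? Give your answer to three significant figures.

0.0208 mM

Step 1: 3-fold → factor 3
Step 2: 10 mL brought to 50 mL → factor 50/10 = 5
Step 3: 0.75 mL brought to 12 mL → factor 12/0.75 = 16
Step 4: 50 μL + 50 μL = 100 μL total → factor 100/50 = 2
Step 5: 10-fold → factor 10
Overall dilution factor = 3 × 5 × 16 × 2 × 10 = 4800
Final = 0.100 M / 4800 = 2.083 × 10^-5 M = 0.0208 mM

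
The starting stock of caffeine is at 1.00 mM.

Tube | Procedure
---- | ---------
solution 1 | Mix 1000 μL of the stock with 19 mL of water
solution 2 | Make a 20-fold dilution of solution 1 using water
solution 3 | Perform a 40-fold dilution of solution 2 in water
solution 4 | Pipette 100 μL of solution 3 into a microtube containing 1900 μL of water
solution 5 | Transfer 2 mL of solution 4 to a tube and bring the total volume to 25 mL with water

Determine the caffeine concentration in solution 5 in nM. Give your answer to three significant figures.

Step 1: 1000 μL + 19 mL = 20000 μL total → factor 20000/1000 = 20
Step 2: 20-fold → factor 20
Step 3: 40-fold → factor 40
Step 4: 100 μL + 1900 μL = 2000 μL total → factor 2000/100 = 20
Step 5: 2 mL brought to 25 mL → factor 25/2 = 12.5
Overall dilution factor = 20 × 20 × 40 × 20 × 12.5 = 4 × 10^6
Final = 1.00 mM / 4 × 10^6 = 2.500 × 10^-7 mM = 0.250 nM

0.250 nM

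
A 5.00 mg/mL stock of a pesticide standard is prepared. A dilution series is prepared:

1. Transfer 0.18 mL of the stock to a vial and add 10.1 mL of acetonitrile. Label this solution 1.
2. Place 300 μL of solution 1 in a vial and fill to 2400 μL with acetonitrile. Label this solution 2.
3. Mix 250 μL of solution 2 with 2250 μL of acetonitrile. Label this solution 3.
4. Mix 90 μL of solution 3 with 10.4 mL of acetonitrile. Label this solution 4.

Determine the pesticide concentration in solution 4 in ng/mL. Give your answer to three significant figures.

Step 1: 0.18 mL + 10.1 mL = 10.28 mL total → factor 10.28/0.18 = 57.111
Step 2: 300 μL brought to 2400 μL → factor 2400/300 = 8
Step 3: 250 μL + 2250 μL = 2500 μL total → factor 2500/250 = 10
Step 4: 90 μL + 10.4 mL = 10490 μL total → factor 10490/90 = 116.56
Overall dilution factor = 57.111 × 8 × 10 × 116.56 = 5.3253 × 10^5
Final = 5.00 mg/mL / 5.3253 × 10^5 = 9.389 × 10^-6 mg/mL = 9.39 ng/mL

9.39 ng/mL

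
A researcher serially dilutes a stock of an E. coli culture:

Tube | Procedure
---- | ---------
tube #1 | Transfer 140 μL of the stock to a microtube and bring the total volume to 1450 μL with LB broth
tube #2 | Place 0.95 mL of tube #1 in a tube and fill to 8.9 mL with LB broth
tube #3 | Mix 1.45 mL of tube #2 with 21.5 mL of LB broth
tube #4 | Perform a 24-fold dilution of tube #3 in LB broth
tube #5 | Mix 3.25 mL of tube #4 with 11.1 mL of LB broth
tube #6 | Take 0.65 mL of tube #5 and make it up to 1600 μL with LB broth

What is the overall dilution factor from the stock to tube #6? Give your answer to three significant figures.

4.01 × 10^5

Step 1: 140 μL brought to 1450 μL → factor 1450/140 = 10.357
Step 2: 0.95 mL brought to 8.9 mL → factor 8.9/0.95 = 9.3684
Step 3: 1.45 mL + 21.5 mL = 22.95 mL total → factor 22.95/1.45 = 15.828
Step 4: 24-fold → factor 24
Step 5: 3.25 mL + 11.1 mL = 14.35 mL total → factor 14.35/3.25 = 4.4154
Step 6: 0.65 mL brought to 1600 μL → factor 1.6/0.65 = 2.4615
Overall dilution factor = 10.357 × 9.3684 × 15.828 × 24 × 4.4154 × 2.4615 = 4.006 × 10^5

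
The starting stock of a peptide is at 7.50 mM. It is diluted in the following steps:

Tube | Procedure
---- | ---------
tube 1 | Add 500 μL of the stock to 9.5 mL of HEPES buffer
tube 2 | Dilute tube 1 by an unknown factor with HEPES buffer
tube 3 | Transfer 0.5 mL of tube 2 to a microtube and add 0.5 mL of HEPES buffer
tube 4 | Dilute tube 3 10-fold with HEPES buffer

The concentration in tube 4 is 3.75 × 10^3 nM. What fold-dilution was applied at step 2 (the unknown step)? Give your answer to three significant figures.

5.00-fold

Step 1: 500 μL + 9.5 mL = 10000 μL total → factor 10000/500 = 20
Step 2: unknown factor x
Step 3: 0.5 mL + 0.5 mL = 1 mL total → factor 1/0.5 = 2
Step 4: 10-fold → factor 10
Product of known-step factors = 400
Overall factor = 7.50 mM / (3.75 × 10^3 nM) = 2000
x = 2000 / 400 = 5.00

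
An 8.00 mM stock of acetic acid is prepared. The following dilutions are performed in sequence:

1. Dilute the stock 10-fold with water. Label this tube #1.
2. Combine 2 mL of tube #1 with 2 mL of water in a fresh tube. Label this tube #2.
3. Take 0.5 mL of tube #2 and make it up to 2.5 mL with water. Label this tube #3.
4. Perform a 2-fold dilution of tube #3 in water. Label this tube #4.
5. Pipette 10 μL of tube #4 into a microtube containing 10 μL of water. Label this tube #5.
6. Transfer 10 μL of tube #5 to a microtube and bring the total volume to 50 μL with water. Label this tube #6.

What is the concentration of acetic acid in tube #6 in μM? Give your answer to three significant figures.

Step 1: 10-fold → factor 10
Step 2: 2 mL + 2 mL = 4 mL total → factor 4/2 = 2
Step 3: 0.5 mL brought to 2.5 mL → factor 2.5/0.5 = 5
Step 4: 2-fold → factor 2
Step 5: 10 μL + 10 μL = 20 μL total → factor 20/10 = 2
Step 6: 10 μL brought to 50 μL → factor 50/10 = 5
Overall dilution factor = 10 × 2 × 5 × 2 × 2 × 5 = 2000
Final = 8.00 mM / 2000 = 0.004000 mM = 4.00 μM

4.00 μM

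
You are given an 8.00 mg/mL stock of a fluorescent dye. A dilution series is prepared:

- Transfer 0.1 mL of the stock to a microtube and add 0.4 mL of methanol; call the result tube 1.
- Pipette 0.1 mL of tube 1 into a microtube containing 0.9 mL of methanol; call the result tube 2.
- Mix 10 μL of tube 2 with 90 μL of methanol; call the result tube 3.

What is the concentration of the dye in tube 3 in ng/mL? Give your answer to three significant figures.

1.60 × 10^4 ng/mL

Step 1: 0.1 mL + 0.4 mL = 0.5 mL total → factor 0.5/0.1 = 5
Step 2: 0.1 mL + 0.9 mL = 1 mL total → factor 1/0.1 = 10
Step 3: 10 μL + 90 μL = 100 μL total → factor 100/10 = 10
Overall dilution factor = 5 × 10 × 10 = 500
Final = 8.00 mg/mL / 500 = 0.01600 mg/mL = 1.60 × 10^4 ng/mL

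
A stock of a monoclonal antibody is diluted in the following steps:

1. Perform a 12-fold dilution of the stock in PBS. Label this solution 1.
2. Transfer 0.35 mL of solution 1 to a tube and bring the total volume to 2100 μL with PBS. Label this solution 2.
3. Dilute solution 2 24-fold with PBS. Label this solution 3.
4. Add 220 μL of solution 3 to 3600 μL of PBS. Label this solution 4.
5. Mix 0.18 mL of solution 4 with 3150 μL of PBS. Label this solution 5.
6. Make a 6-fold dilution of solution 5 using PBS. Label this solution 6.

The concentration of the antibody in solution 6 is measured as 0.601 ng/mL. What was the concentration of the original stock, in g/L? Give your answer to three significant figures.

2.00 g/L

Step 1: 12-fold → factor 12
Step 2: 0.35 mL brought to 2100 μL → factor 2.1/0.35 = 6
Step 3: 24-fold → factor 24
Step 4: 220 μL + 3600 μL = 3820 μL total → factor 3820/220 = 17.364
Step 5: 0.18 mL + 3150 μL = 3.33 mL total → factor 3.33/0.18 = 18.5
Step 6: 6-fold → factor 6
Overall dilution factor = 12 × 6 × 24 × 17.364 × 18.5 × 6 = 3.3305 × 10^6
Stock = 0.601 ng/mL × 3.3305 × 10^6 = 2.002 × 10^6 ng/mL = 2.00 g/L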